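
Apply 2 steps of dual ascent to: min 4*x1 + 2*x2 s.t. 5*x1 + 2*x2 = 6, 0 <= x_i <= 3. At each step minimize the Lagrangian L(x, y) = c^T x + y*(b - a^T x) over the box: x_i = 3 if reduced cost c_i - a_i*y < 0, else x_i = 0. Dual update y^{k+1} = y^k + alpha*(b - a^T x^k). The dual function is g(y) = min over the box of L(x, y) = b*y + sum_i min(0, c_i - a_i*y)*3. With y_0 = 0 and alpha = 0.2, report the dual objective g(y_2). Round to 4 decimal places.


Dual ascent for LP: min 4*x1 + 2*x2, 5*x1 + 2*x2 = 6, 0 <= x_i <= 3
Step 1: y^k = 0.0, reduced costs: (4.0, 2.0)
  x^k = (0.0, 0.0), subgradient = b - a^T x = 6.0
  y^{k+1} = 0.0 + 0.2*6.0 = 1.2
Step 2: y^k = 1.2, reduced costs: (-2.0, -0.4)
  x^k = (3.0, 3.0), subgradient = b - a^T x = -15.0
  y^{k+1} = 1.2 + 0.2*-15.0 = -1.8
Dual objective at y_2 = -1.8: reduced costs (13.0, 5.6), box minimizer x = (0.0, 0.0)
g(y_2) = b*y + (c1 - a1*y)*x1 + (c2 - a2*y)*x2 = 6*(-1.8) + 13.0*0.0 + 5.6*0.0 = -10.8 + 0.0 + 0.0 = -10.8


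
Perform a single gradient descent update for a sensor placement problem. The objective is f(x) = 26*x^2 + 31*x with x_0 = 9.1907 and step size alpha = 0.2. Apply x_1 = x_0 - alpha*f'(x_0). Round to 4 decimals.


We compute the gradient at x_0 and apply the update.
f'(x) = 52*x + 31
f'(9.1907) = 52*9.1907 + 31 = 508.9164
x_1 = 9.1907 - 0.2*508.9164 = -92.5926


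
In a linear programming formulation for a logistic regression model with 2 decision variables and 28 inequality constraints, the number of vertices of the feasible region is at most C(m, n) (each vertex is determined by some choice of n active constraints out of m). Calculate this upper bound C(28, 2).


Each vertex corresponds to some choice of n active constraints out of m, so the number of vertices is at most C(m, n) = m! / (n!(m-n)!).
m = 28, n = 2
Numerator: 28 * 27
Denominator: 2! = 2
C(28, 2) = 378


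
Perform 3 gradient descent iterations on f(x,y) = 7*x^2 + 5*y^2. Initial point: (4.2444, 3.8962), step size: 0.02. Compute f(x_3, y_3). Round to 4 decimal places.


Gradient descent on f(x,y) = 7*x^2 + 5*y^2.
Starting point: (4.2444, 3.8962), alpha = 0.02
Step 1: grad_x = 2*7*4.2444 = 59.4216, grad_y = 2*5*3.8962 = 38.962
  x_1 = 4.2444 - 0.02*59.4216 = 3.056
  y_1 = 3.8962 - 0.02*38.962 = 3.117
Step 2: grad_x = 2*7*3.056 = 42.7836, grad_y = 2*5*3.117 = 31.1696
  x_2 = 3.056 - 0.02*42.7836 = 2.2003
  y_2 = 3.117 - 0.02*31.1696 = 2.4936
Step 3: grad_x = 2*7*2.2003 = 30.8042, grad_y = 2*5*2.4936 = 24.9357
  x_3 = 2.2003 - 0.02*30.8042 = 1.5842
  y_3 = 2.4936 - 0.02*24.9357 = 1.9949
f(1.5842, 1.9949) = 7*1.5842^2 + 5*1.9949^2 = 37.4654


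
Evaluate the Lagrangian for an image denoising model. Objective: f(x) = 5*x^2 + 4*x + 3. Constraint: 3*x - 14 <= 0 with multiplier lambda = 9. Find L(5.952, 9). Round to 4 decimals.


Step 1: Evaluate f(x).
f(5.952) = 5*5.952^2 + 4*5.952 + 3 = 203.9395
Step 2: Evaluate g(x).
g(5.952) = 3*5.952 - 14 = 3.856
Step 3: Compute Lagrangian.
L = 203.9395 + 9*3.856 = 238.6435


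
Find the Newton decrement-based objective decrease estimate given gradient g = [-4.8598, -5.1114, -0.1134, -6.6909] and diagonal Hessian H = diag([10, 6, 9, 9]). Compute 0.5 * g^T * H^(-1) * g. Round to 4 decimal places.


Step 1: H is diagonal, so H^(-1) * g = [-0.486, -0.8519, -0.0126, -0.7434].
Step 2: g^T H^(-1) g = sum_i g_i^2 / H_ii
  = (-4.8598)^2/10 + (-5.1114)^2/6 + (-0.1134)^2/9 + (-6.6909)^2/9
  = 2.3618 + 4.3544 + 0.0014 + 4.9742 = 11.6918
Step 3: Objective decrease = 0.5 * g^T H^(-1) g = 5.8459


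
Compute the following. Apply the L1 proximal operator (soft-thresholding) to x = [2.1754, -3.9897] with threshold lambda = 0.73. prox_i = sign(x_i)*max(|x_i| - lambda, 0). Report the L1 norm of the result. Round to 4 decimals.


Soft-thresholding with lambda = 0.73:
prox(2.1754) = sign(2.1754)*max(|2.1754| - 0.73, 0) = 1.4454
prox(-3.9897) = sign(-3.9897)*max(|-3.9897| - 0.73, 0) = -3.2597
prox(x) = [1.4454, -3.2597]
||prox(x)||_1 = 1.4454 + 3.2597 = 4.7051


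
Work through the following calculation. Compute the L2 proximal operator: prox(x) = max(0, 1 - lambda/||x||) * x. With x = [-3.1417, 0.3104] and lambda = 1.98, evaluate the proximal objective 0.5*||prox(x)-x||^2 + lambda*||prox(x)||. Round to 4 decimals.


Step 1: Compute ||x||.
||x|| = 3.157
Step 2: Compute scaling factor.
scale = max(0, 1 - 1.98/3.157) = 0.3728
Step 3: prox(x) = [-1.1713, 0.1157]
||prox(x)|| = 1.177
Step 4: Proximal objective.
0.5*||prox-x||^2 = 1.9602
lambda*||prox|| = 2.3305
Total = 4.2907


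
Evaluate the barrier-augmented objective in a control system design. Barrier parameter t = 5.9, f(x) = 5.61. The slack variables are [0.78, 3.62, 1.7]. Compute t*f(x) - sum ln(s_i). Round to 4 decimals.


Step 1: Compute log-barrier.
ln values: [-0.2485, 1.2865, 0.5306]
phi = -(-0.2485 + 1.2865 + 0.5306) = -1.5686
Step 2: Compute augmented objective.
t*f(x) = 5.9*5.61 = 33.099
Total = 33.099 - 1.5686 = 31.5304


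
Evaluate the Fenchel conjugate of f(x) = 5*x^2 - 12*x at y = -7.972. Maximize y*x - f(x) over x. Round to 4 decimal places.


f*(y) = sup_x {y*x - a*x^2 - b*x} = sup_x {(y-b)*x - a*x^2}
FOC: (y - b) - 2a*x = 0 => x* = (y - b)/(2a)
x* = (-7.972 + 12)/(2*5) = 0.4028
f*(-7.972) = (y-b)^2/(4a) = (-7.972 + 12)^2/(4*5)
= 16.2248/20 = 0.8112


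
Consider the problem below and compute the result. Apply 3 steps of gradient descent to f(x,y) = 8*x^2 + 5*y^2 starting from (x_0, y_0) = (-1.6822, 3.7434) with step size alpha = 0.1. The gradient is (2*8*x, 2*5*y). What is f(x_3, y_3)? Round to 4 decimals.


Gradient descent on f(x,y) = 8*x^2 + 5*y^2.
Starting point: (-1.6822, 3.7434), alpha = 0.1
Step 1: grad_x = 2*8*-1.6822 = -26.9152, grad_y = 2*5*3.7434 = 37.434
  x_1 = -1.6822 - 0.1*-26.9152 = 1.0093
  y_1 = 3.7434 - 0.1*37.434 = 0.0
Step 2: grad_x = 2*8*1.0093 = 16.1491, grad_y = 2*5*0.0 = 0.0
  x_2 = 1.0093 - 0.1*16.1491 = -0.6056
  y_2 = 0.0 - 0.1*0.0 = 0.0
Step 3: grad_x = 2*8*-0.6056 = -9.6895, grad_y = 2*5*0.0 = 0.0
  x_3 = -0.6056 - 0.1*-9.6895 = 0.3634
  y_3 = 0.0 - 0.1*0.0 = 0.0
f(0.3634, 0.0) = 8*0.3634^2 + 5*0.0^2 = 1.0562


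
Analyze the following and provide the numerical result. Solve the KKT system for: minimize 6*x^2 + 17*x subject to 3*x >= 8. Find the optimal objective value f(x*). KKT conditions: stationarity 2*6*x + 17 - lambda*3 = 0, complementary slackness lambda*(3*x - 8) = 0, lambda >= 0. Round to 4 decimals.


Step 1: Try lambda = 0 (constraint inactive).
x_unc = -17/(2*6) = -1.4167
Check: 3*-1.4167 = -4.2501 < 8 -- violated!
Step 2: Constraint must be active: 3*x = 8
x* = 8/3 = 2.6667 (rounded; the exact value 8/3 is used below)
lambda = (2*6*(8/3) + 17)/3 = 16.3333
Step 3: Compute optimal value.
f(x*) = 6*(8/3)^2 + 17*(8/3) = 88.0


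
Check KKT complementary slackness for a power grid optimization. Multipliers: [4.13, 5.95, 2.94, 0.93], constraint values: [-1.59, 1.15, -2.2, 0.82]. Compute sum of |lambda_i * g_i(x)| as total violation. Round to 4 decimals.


KKT complementary slackness check:
lambda_1 * g_1 = 4.13 * -1.59 = -6.5667
lambda_2 * g_2 = 5.95 * 1.15 = 6.8425
lambda_3 * g_3 = 2.94 * -2.2 = -6.468
lambda_4 * g_4 = 0.93 * 0.82 = 0.7626
Total violation = 6.5667 + 6.8425 + 6.468 + 0.7626 = 20.6398


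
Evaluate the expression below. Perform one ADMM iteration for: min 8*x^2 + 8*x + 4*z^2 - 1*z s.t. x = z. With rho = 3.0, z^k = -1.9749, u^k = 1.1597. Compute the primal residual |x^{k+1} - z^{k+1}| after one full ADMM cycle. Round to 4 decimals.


ADMM iteration with rho = 3.0, z^k = -1.9749, u^k = 1.1597
Step 1: x-update.
Minimize 8*x^2 + 8*x + (3.0/2)*(x + 1.9749 + 1.1597)^2
FOC: (2*8 + 3.0)*x = -8 + 3.0*(-1.9749 - 1.1597)
x^{k+1} = -0.916
Step 2: z-update.
Minimize 4*z^2 - 1*z + (3.0/2)*(-0.916 - z + 1.1597)^2
FOC: (2*4 + 3.0)*z = 1 + 3.0*(-0.916 + 1.1597)
z^{k+1} = 0.1574
Step 3: u-update.
u^{k+1} = 1.1597 - 0.916 - 0.1574 = 0.0863
Step 4: Primal residual = |-0.916 - 0.1574| = 1.0734


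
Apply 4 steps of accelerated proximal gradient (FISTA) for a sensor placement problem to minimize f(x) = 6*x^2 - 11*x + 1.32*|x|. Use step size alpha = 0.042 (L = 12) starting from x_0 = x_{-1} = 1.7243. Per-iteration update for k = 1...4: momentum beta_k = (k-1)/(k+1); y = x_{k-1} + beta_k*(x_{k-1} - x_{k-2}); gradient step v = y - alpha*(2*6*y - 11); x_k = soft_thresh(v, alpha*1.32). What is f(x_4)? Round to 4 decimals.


FISTA on f(x) = 6*x^2 - 11*x + 1.32*|x|
L = 12, alpha = 0.042
Iteration 1: beta = 0.0, y = 1.7243 + 0.0*(1.7243 - 1.7243) = 1.7243
  grad(y) = 9.6916, v = y - alpha*grad = 1.3173
  prox(v) = soft_thresh(1.3173, 0.0554) = 1.2618
Iteration 2: beta = 0.3333, y = 1.2618 + 0.3333*(1.2618 - 1.7243) = 1.1077
  grad(y) = 2.2918, v = y - alpha*grad = 1.0114
  prox(v) = soft_thresh(1.0114, 0.0554) = 0.956
Iteration 3: beta = 0.5, y = 0.956 + 0.5*(0.956 - 1.2618) = 0.803
  grad(y) = -1.3637, v = y - alpha*grad = 0.8603
  prox(v) = soft_thresh(0.8603, 0.0554) = 0.8049
Iteration 4: beta = 0.6, y = 0.8049 + 0.6*(0.8049 - 0.956) = 0.7142
  grad(y) = -2.4295, v = y - alpha*grad = 0.8162
  prox(v) = soft_thresh(0.8162, 0.0554) = 0.7608
f(x_4) = 6*0.7608^2 - 11*0.7608 + 1.32*|0.7608| = -3.8916


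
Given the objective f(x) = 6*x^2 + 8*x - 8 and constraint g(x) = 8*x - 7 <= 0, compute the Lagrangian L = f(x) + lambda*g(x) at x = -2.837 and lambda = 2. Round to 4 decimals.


Step 1: Evaluate f(x).
f(-2.837) = 6*(-2.837)^2 + 8*(-2.837) - 8 = 17.5954
Step 2: Evaluate g(x).
g(-2.837) = 8*-2.837 - 7 = -29.696
Step 3: Compute Lagrangian.
L = 17.5954 + 2*-29.696 = -41.7966


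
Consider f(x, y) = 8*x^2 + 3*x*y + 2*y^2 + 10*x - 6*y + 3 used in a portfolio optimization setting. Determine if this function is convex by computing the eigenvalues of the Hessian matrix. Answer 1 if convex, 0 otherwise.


The Hessian of f(x,y) = 8*x^2 + 3*x*y + 2*y^2 + 10*x - 6*y + 3 is:
H = [[16, 3], [3, 4]]
Trace = 16 + 4 = 20
Determinant = 16*4 - (3)^2 = 55
Discriminant = (20)^2 - 4*55 = 180.0
Eigenvalues: lambda_1 = 3.2918, lambda_2 = 16.7082
The function is convex.

1


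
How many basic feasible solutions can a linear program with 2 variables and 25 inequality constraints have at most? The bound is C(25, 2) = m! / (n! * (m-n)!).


Each vertex corresponds to some choice of n active constraints out of m, so the number of vertices is at most C(m, n) = m! / (n!(m-n)!).
m = 25, n = 2
Numerator: 25 * 24
Denominator: 2! = 2
C(25, 2) = 300


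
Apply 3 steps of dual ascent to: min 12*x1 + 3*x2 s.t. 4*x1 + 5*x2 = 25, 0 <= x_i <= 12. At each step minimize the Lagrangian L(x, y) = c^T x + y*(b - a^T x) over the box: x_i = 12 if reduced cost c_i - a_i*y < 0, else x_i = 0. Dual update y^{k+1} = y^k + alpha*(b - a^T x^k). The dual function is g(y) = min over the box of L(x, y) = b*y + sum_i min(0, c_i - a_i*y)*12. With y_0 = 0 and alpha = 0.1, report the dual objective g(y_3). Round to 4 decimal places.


Dual ascent for LP: min 12*x1 + 3*x2, 4*x1 + 5*x2 = 25, 0 <= x_i <= 12
Step 1: y^k = 0.0, reduced costs: (12.0, 3.0)
  x^k = (0.0, 0.0), subgradient = b - a^T x = 25.0
  y^{k+1} = 0.0 + 0.1*25.0 = 2.5
Step 2: y^k = 2.5, reduced costs: (2.0, -9.5)
  x^k = (0.0, 12.0), subgradient = b - a^T x = -35.0
  y^{k+1} = 2.5 + 0.1*-35.0 = -1.0
Step 3: y^k = -1.0, reduced costs: (16.0, 8.0)
  x^k = (0.0, 0.0), subgradient = b - a^T x = 25.0
  y^{k+1} = -1.0 + 0.1*25.0 = 1.5
Dual objective at y_3 = 1.5: reduced costs (6.0, -4.5), box minimizer x = (0.0, 12.0)
g(y_3) = b*y + (c1 - a1*y)*x1 + (c2 - a2*y)*x2 = 25*1.5 + 6.0*0.0 + (-4.5)*12.0 = 37.5 + 0.0 - 54.0 = -16.5


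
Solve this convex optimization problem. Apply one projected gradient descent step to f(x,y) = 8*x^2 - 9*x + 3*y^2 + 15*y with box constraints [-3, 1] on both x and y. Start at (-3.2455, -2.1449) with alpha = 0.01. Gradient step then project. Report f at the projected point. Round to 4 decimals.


Step 1: Compute gradient at (-3.2455, -2.1449).
grad_x = 2*8*-3.2455 - 9 = -60.928
grad_y = 2*3*-2.1449 + 15 = 2.1306
Step 2: Gradient step.
x_raw = -3.2455 - 0.01*-60.928 = -2.6362
y_raw = -2.1449 - 0.01*2.1306 = -2.1662
Step 3: Project onto [-3, 1].
x_proj = clip(-2.6362) = -2.6362
y_proj = clip(-2.1662) = -2.1662
Step 4: Evaluate f.
f(-2.6362, -2.1662) = 60.9075


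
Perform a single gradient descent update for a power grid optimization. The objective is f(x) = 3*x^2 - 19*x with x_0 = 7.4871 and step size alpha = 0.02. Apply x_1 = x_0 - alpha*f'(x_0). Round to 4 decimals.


We compute the gradient at x_0 and apply the update.
f'(x) = 6*x - 19
f'(7.4871) = 6*7.4871 - 19 = 25.9226
x_1 = 7.4871 - 0.02*25.9226 = 6.9686


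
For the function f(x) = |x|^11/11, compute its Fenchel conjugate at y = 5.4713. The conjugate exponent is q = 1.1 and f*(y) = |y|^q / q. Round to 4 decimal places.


The conjugate exponent q satisfies 1/p + 1/q = 1.
p = 11, so q = 11/(11 - 1) = 1.1
|y|^q = 5.4713^1.1 = 6.4848
f*(5.4713) = 6.4848 / 1.1 = 5.8953


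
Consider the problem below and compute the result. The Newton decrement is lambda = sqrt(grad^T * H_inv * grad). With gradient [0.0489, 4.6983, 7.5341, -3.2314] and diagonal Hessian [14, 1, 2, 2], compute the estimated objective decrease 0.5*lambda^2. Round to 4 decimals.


Step 1: H is diagonal, so H^(-1) * g = [0.0035, 4.6983, 3.7671, -1.6157].
Step 2: g^T H^(-1) g = sum_i g_i^2 / H_ii
  = (0.0489)^2/14 + (4.6983)^2/1 + (7.5341)^2/2 + (-3.2314)^2/2
  = 0.0002 + 22.074 + 28.3813 + 5.221 = 55.6765
Step 3: Objective decrease = 0.5 * g^T H^(-1) g = 27.8382


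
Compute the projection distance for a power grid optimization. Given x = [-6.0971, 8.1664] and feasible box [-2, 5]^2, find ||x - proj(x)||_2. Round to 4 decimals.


Project each component onto [-2, 5].
clip(-6.0971) = -2.0, clip(8.1664) = 5.0
Projection = [-2.0, 5.0]
Squared diffs: [16.7862, 10.0261]
Distance = sqrt(26.8123) = 5.1781


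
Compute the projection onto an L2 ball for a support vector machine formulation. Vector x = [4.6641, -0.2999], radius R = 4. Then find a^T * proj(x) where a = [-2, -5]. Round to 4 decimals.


Step 1: Compute ||x|| (intermediates to 6 decimals).
||x|| = sqrt(4.6641^2 + (-0.2999)^2) = 4.673732
Step 2: Project.
Since ||x|| > R, scale = R/||x|| = 4/4.673732 = 0.855847, proj(x) = scale * x
proj(x) = [3.991756, -0.256669]
Step 3: Dot product.
a^T * proj(x) = -2*3.991756 - 5*(-0.256669) = -6.7002


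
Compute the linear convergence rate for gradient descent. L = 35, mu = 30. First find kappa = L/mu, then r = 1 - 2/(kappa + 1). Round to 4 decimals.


Step 1: Compute the condition number.
kappa = L/mu = 35/30 = 1.1667
Step 2: Compute the convergence rate.
r = 1 - 2/(kappa + 1) = 1 - 2*mu/(L + mu) = (L - mu)/(L + mu) = 5/65 = 0.0769


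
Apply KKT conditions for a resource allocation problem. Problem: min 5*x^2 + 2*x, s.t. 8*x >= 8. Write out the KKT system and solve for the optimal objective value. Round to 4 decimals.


Step 1: Try lambda = 0 (constraint inactive).
x_unc = -2/(2*5) = -0.2
Check: 8*-0.2 = -1.6 < 8 -- violated!
Step 2: Constraint must be active: 8*x = 8
x* = 8/8 = 1.0
lambda = (2*5*1.0 + 2)/8 = 1.5
Step 3: Compute optimal value.
f(x*) = 5*1.0^2 + 2*1.0 = 7.0


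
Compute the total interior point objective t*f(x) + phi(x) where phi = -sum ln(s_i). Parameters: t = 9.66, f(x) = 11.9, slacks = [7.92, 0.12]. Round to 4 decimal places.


Step 1: Compute log-barrier.
ln values: [2.0694, -2.1203]
phi = -(2.0694 - 2.1203) = 0.0509
Step 2: Compute augmented objective.
t*f(x) = 9.66*11.9 = 114.954
Total = 114.954 + 0.0509 = 115.0049


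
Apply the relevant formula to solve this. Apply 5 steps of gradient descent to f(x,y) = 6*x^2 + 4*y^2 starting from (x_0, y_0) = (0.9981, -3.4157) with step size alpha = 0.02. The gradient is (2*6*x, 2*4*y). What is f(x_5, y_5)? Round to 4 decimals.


Gradient descent on f(x,y) = 6*x^2 + 4*y^2.
Starting point: (0.9981, -3.4157), alpha = 0.02
Step 1: grad_x = 2*6*0.9981 = 11.9772, grad_y = 2*4*-3.4157 = -27.3256
  x_1 = 0.9981 - 0.02*11.9772 = 0.7586
  y_1 = -3.4157 - 0.02*-27.3256 = -2.8692
Step 2: grad_x = 2*6*0.7586 = 9.1027, grad_y = 2*4*-2.8692 = -22.9535
  x_2 = 0.7586 - 0.02*9.1027 = 0.5765
  y_2 = -2.8692 - 0.02*-22.9535 = -2.4101
Step 3: grad_x = 2*6*0.5765 = 6.918, grad_y = 2*4*-2.4101 = -19.2809
  x_3 = 0.5765 - 0.02*6.918 = 0.4381
  y_3 = -2.4101 - 0.02*-19.2809 = -2.0245
Step 4: grad_x = 2*6*0.4381 = 5.2577, grad_y = 2*4*-2.0245 = -16.196
  x_4 = 0.4381 - 0.02*5.2577 = 0.333
  y_4 = -2.0245 - 0.02*-16.196 = -1.7006
Step 5: grad_x = 2*6*0.333 = 3.9959, grad_y = 2*4*-1.7006 = -13.6046
  x_5 = 0.333 - 0.02*3.9959 = 0.2531
  y_5 = -1.7006 - 0.02*-13.6046 = -1.4285
f(0.2531, -1.4285) = 6*0.2531^2 + 4*(-1.4285)^2 = 8.5466


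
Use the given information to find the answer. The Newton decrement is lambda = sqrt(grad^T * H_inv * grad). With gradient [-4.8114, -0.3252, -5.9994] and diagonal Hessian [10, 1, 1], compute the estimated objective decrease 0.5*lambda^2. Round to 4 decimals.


Step 1: H is diagonal, so H^(-1) * g = [-0.4811, -0.3252, -5.9994].
Step 2: g^T H^(-1) g = sum_i g_i^2 / H_ii
  = (-4.8114)^2/10 + (-0.3252)^2/1 + (-5.9994)^2/1
  = 2.315 + 0.1058 + 35.9928 = 38.4135
Step 3: Objective decrease = 0.5 * g^T H^(-1) g = 19.2068


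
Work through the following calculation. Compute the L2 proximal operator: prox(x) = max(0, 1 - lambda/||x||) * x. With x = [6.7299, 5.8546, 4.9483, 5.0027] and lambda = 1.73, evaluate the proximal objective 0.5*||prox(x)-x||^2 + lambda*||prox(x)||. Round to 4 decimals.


Step 1: Compute ||x||.
||x|| = 11.3614
Step 2: Compute scaling factor.
scale = max(0, 1 - 1.73/11.3614) = 0.8477
Step 3: prox(x) = [5.7051, 4.9631, 4.1948, 4.2409]
||prox(x)|| = 9.6314
Step 4: Proximal objective.
0.5*||prox-x||^2 = 1.4965
lambda*||prox|| = 16.6623
Total = 18.1587


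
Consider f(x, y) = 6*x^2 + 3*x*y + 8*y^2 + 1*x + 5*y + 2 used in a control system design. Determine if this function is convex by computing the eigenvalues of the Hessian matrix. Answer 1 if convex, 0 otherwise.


The Hessian of f(x,y) = 6*x^2 + 3*x*y + 8*y^2 + 1*x + 5*y + 2 is:
H = [[12, 3], [3, 16]]
Trace = 12 + 16 = 28
Determinant = 12*16 - (3)^2 = 183
Discriminant = (28)^2 - 4*183 = 52.0
Eigenvalues: lambda_1 = 10.3944, lambda_2 = 17.6056
The function is convex.

1


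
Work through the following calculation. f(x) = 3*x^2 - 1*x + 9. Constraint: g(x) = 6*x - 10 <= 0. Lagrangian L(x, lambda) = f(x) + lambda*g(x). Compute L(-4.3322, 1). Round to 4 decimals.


Step 1: Evaluate f(x).
f(-4.3322) = 3*(-4.3322)^2 - 1*(-4.3322) + 9 = 69.6361
Step 2: Evaluate g(x).
g(-4.3322) = 6*-4.3322 - 10 = -35.9932
Step 3: Compute Lagrangian.
L = 69.6361 + 1*-35.9932 = 33.6429


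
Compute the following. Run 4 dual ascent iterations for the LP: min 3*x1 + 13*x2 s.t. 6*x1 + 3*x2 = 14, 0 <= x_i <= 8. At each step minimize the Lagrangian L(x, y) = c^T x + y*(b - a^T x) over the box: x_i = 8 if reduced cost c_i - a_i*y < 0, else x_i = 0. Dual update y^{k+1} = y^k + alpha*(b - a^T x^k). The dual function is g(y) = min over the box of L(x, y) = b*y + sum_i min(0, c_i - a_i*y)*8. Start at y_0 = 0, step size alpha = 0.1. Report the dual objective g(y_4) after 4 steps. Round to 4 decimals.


Dual ascent for LP: min 3*x1 + 13*x2, 6*x1 + 3*x2 = 14, 0 <= x_i <= 8
Step 1: y^k = 0.0, reduced costs: (3.0, 13.0)
  x^k = (0.0, 0.0), subgradient = b - a^T x = 14.0
  y^{k+1} = 0.0 + 0.1*14.0 = 1.4
Step 2: y^k = 1.4, reduced costs: (-5.4, 8.8)
  x^k = (8.0, 0.0), subgradient = b - a^T x = -34.0
  y^{k+1} = 1.4 + 0.1*-34.0 = -2.0
Step 3: y^k = -2.0, reduced costs: (15.0, 19.0)
  x^k = (0.0, 0.0), subgradient = b - a^T x = 14.0
  y^{k+1} = -2.0 + 0.1*14.0 = -0.6
Step 4: y^k = -0.6, reduced costs: (6.6, 14.8)
  x^k = (0.0, 0.0), subgradient = b - a^T x = 14.0
  y^{k+1} = -0.6 + 0.1*14.0 = 0.8
Dual objective at y_4 = 0.8: reduced costs (-1.8, 10.6), box minimizer x = (8.0, 0.0)
g(y_4) = b*y + (c1 - a1*y)*x1 + (c2 - a2*y)*x2 = 14*0.8 + (-1.8)*8.0 + 10.6*0.0 = 11.2 - 14.4 + 0.0 = -3.2


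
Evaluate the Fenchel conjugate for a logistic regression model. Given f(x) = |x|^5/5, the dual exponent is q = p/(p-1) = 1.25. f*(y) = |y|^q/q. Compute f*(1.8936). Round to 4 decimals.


The conjugate exponent q satisfies 1/p + 1/q = 1.
p = 5, so q = 5/(5 - 1) = 1.25
|y|^q = 1.8936^1.25 = 2.2213
f*(1.8936) = 2.2213 / 1.25 = 1.7771


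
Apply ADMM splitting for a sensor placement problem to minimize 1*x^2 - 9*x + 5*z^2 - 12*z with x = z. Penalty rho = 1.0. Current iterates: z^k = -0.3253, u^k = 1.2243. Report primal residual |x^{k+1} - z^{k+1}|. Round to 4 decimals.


ADMM iteration with rho = 1.0, z^k = -0.3253, u^k = 1.2243
Step 1: x-update.
Minimize 1*x^2 - 9*x + (1.0/2)*(x + 0.3253 + 1.2243)^2
FOC: (2*1 + 1.0)*x = 9 + 1.0*(-0.3253 - 1.2243)
x^{k+1} = 2.4835
Step 2: z-update.
Minimize 5*z^2 - 12*z + (1.0/2)*(2.4835 - z + 1.2243)^2
FOC: (2*5 + 1.0)*z = 12 + 1.0*(2.4835 + 1.2243)
z^{k+1} = 1.428
Step 3: u-update.
u^{k+1} = 1.2243 + 2.4835 - 1.428 = 2.2798
Step 4: Primal residual = |2.4835 - 1.428| = 1.0555


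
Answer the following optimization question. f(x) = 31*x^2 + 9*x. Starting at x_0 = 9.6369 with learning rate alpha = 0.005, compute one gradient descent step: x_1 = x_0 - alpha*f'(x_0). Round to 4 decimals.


We compute the gradient at x_0 and apply the update.
f'(x) = 62*x + 9
f'(9.6369) = 62*9.6369 + 9 = 606.4878
x_1 = 9.6369 - 0.005*606.4878 = 6.6045


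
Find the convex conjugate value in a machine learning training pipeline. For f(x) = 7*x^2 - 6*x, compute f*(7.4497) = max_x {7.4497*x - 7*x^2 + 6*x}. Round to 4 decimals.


f*(y) = sup_x {y*x - a*x^2 - b*x} = sup_x {(y-b)*x - a*x^2}
FOC: (y - b) - 2a*x = 0 => x* = (y - b)/(2a)
x* = (7.4497 + 6)/(2*7) = 0.9607
f*(7.4497) = (y-b)^2/(4a) = (7.4497 + 6)^2/(4*7)
= 180.8944/28 = 6.4605


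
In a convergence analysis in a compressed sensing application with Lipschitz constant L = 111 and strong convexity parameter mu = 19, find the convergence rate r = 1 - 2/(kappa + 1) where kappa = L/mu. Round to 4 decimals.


Step 1: Compute the condition number.
kappa = L/mu = 111/19 = 5.8421
Step 2: Compute the convergence rate.
r = 1 - 2/(kappa + 1) = 1 - 2*mu/(L + mu) = (L - mu)/(L + mu) = 92/130 = 0.7077


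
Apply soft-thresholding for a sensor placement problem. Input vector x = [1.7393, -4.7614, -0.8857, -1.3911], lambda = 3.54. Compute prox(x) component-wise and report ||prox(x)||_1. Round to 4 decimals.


Soft-thresholding with lambda = 3.54:
prox(1.7393) = sign(1.7393)*max(|1.7393| - 3.54, 0) = 0.0
prox(-4.7614) = sign(-4.7614)*max(|-4.7614| - 3.54, 0) = -1.2214
prox(-0.8857) = sign(-0.8857)*max(|-0.8857| - 3.54, 0) = 0.0
prox(-1.3911) = sign(-1.3911)*max(|-1.3911| - 3.54, 0) = 0.0
prox(x) = [0.0, -1.2214, 0.0, 0.0]
||prox(x)||_1 = 0.0 + 1.2214 + 0.0 + 0.0 = 1.2214


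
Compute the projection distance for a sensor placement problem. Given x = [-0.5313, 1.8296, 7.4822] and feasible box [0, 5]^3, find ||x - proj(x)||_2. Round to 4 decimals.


Project each component onto [0, 5].
clip(-0.5313) = 0.0, clip(1.8296) = 1.8296, clip(7.4822) = 5.0
Projection = [0.0, 1.8296, 5.0]
Squared diffs: [0.2823, 0.0, 6.1613]
Distance = sqrt(6.4436) = 2.5384


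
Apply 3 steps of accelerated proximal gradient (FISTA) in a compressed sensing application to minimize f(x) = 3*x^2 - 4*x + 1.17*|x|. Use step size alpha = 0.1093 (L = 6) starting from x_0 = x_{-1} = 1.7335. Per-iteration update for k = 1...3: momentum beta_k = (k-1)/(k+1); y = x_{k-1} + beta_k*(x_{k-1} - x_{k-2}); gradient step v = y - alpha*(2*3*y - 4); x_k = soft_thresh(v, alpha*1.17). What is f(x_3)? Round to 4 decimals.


FISTA on f(x) = 3*x^2 - 4*x + 1.17*|x|
L = 6, alpha = 0.1093
Iteration 1: beta = 0.0, y = 1.7335 + 0.0*(1.7335 - 1.7335) = 1.7335
  grad(y) = 6.401, v = y - alpha*grad = 1.0339
  prox(v) = soft_thresh(1.0339, 0.1279) = 0.906
Iteration 2: beta = 0.3333, y = 0.906 + 0.3333*(0.906 - 1.7335) = 0.6302
  grad(y) = -0.2191, v = y - alpha*grad = 0.6541
  prox(v) = soft_thresh(0.6541, 0.1279) = 0.5262
Iteration 3: beta = 0.5, y = 0.5262 + 0.5*(0.5262 - 0.906) = 0.3363
  grad(y) = -1.982, v = y - alpha*grad = 0.553
  prox(v) = soft_thresh(0.553, 0.1279) = 0.4251
f(x_3) = 3*0.4251^2 - 4*0.4251 + 1.17*|0.4251| = -0.6609


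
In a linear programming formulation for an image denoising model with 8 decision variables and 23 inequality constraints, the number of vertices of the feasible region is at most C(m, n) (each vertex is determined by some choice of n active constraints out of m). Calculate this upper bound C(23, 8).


Each vertex corresponds to some choice of n active constraints out of m, so the number of vertices is at most C(m, n) = m! / (n!(m-n)!).
m = 23, n = 8
Numerator: 23 * 22 * 21 * 20 * 19 * 18 * 17 * 16
Denominator: 8! = 40320
C(23, 8) = 490314


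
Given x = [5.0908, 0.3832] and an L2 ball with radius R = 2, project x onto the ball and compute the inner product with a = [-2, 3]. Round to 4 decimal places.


Step 1: Compute ||x|| (intermediates to 6 decimals).
||x|| = sqrt(5.0908^2 + 0.3832^2) = 5.105202
Step 2: Project.
Since ||x|| > R, scale = R/||x|| = 2/5.105202 = 0.391757, proj(x) = scale * x
proj(x) = [1.994357, 0.150121]
Step 3: Dot product.
a^T * proj(x) = -2*1.994357 + 3*0.150121 = -3.5384


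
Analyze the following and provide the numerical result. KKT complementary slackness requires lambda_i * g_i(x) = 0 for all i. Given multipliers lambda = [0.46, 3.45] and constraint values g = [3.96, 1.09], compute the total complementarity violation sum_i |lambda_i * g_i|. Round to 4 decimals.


KKT complementary slackness check:
lambda_1 * g_1 = 0.46 * 3.96 = 1.8216
lambda_2 * g_2 = 3.45 * 1.09 = 3.7605
Total violation = 1.8216 + 3.7605 = 5.5821


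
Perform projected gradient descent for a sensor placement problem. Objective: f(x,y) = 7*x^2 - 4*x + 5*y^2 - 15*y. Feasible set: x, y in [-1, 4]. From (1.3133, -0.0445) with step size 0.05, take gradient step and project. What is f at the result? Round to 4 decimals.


Step 1: Compute gradient at (1.3133, -0.0445).
grad_x = 2*7*1.3133 - 4 = 14.3862
grad_y = 2*5*-0.0445 - 15 = -15.445
Step 2: Gradient step.
x_raw = 1.3133 - 0.05*14.3862 = 0.594
y_raw = -0.0445 - 0.05*-15.445 = 0.7278
Step 3: Project onto [-1, 4].
x_proj = clip(0.594) = 0.594
y_proj = clip(0.7278) = 0.7278
Step 4: Evaluate f.
f(0.594, 0.7278) = -8.1743


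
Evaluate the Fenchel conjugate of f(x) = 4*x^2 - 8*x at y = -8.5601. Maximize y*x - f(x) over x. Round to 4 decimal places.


f*(y) = sup_x {y*x - a*x^2 - b*x} = sup_x {(y-b)*x - a*x^2}
FOC: (y - b) - 2a*x = 0 => x* = (y - b)/(2a)
x* = (-8.5601 + 8)/(2*4) = -0.07
f*(-8.5601) = (y-b)^2/(4a) = (-8.5601 + 8)^2/(4*4)
= 0.3137/16 = 0.0196


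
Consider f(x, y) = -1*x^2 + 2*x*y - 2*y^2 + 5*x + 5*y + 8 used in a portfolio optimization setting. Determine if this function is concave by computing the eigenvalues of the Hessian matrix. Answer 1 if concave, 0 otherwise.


The Hessian of f(x,y) = -1*x^2 + 2*x*y - 2*y^2 + 5*x + 5*y + 8 is:
H = [[-2, 2], [2, -4]]
Trace = -2 - 4 = -6
Determinant = -2*-4 - (2)^2 = 4
Discriminant = (-6)^2 - 4*4 = 20.0
Eigenvalues: lambda_1 = -5.2361, lambda_2 = -0.7639
The function is concave.

1


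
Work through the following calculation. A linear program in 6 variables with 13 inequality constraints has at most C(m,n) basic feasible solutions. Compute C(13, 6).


Each vertex corresponds to some choice of n active constraints out of m, so the number of vertices is at most C(m, n) = m! / (n!(m-n)!).
m = 13, n = 6
Numerator: 13 * 12 * 11 * 10 * 9 * 8
Denominator: 6! = 720
C(13, 6) = 1716


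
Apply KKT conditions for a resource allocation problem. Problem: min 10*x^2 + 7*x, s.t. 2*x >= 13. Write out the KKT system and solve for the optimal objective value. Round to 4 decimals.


Step 1: Try lambda = 0 (constraint inactive).
x_unc = -7/(2*10) = -0.35
Check: 2*-0.35 = -0.7 < 13 -- violated!
Step 2: Constraint must be active: 2*x = 13
x* = 13/2 = 6.5
lambda = (2*10*6.5 + 7)/2 = 68.5
Step 3: Compute optimal value.
f(x*) = 10*6.5^2 + 7*6.5 = 468.0


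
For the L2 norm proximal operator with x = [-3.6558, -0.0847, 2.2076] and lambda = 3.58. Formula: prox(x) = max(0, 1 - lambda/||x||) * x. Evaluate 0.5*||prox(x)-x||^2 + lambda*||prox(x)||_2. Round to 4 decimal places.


Step 1: Compute ||x||.
||x|| = 4.2715
Step 2: Compute scaling factor.
scale = max(0, 1 - 3.58/4.2715) = 0.1619
Step 3: prox(x) = [-0.5918, -0.0137, 0.3574]
||prox(x)|| = 0.6915
Step 4: Proximal objective.
0.5*||prox-x||^2 = 6.4082
lambda*||prox|| = 2.4756
Total = 8.8837


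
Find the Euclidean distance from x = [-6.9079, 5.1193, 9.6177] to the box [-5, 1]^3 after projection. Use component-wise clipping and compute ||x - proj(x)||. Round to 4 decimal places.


Project each component onto [-5, 1].
clip(-6.9079) = -5.0, clip(5.1193) = 1.0, clip(9.6177) = 1.0
Projection = [-5.0, 1.0, 1.0]
Squared diffs: [3.6401, 16.9686, 74.2648]
Distance = sqrt(94.8735) = 9.7403


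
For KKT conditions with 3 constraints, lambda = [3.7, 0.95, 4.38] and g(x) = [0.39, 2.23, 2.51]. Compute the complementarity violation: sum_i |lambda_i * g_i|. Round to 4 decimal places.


KKT complementary slackness check:
lambda_1 * g_1 = 3.7 * 0.39 = 1.443
lambda_2 * g_2 = 0.95 * 2.23 = 2.1185
lambda_3 * g_3 = 4.38 * 2.51 = 10.9938
Total violation = 1.443 + 2.1185 + 10.9938 = 14.5553


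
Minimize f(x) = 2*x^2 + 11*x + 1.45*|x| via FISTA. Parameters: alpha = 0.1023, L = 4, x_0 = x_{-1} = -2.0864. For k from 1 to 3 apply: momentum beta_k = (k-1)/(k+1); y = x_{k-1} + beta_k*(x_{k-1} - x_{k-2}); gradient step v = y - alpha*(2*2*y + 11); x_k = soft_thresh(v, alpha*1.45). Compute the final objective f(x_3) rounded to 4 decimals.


FISTA on f(x) = 2*x^2 + 11*x + 1.45*|x|
L = 4, alpha = 0.1023
Iteration 1: beta = 0.0, y = -2.0864 + 0.0*(-2.0864 + 2.0864) = -2.0864
  grad(y) = 2.6544, v = y - alpha*grad = -2.3579
  prox(v) = soft_thresh(-2.3579, 0.1483) = -2.2096
Iteration 2: beta = 0.3333, y = -2.2096 + 0.3333*(-2.2096 + 2.0864) = -2.2507
  grad(y) = 1.9973, v = y - alpha*grad = -2.455
  prox(v) = soft_thresh(-2.455, 0.1483) = -2.3067
Iteration 3: beta = 0.5, y = -2.3067 + 0.5*(-2.3067 + 2.2096) = -2.3552
  grad(y) = 1.5792, v = y - alpha*grad = -2.5167
  prox(v) = soft_thresh(-2.5167, 0.1483) = -2.3684
f(x_3) = 2*(-2.3684)^2 + 11*(-2.3684) + 1.45*|-2.3684| = -11.3996


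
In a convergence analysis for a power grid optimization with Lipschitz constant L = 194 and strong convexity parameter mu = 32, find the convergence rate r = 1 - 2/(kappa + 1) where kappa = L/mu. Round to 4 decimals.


Step 1: Compute the condition number.
kappa = L/mu = 194/32 = 6.0625
Step 2: Compute the convergence rate.
r = 1 - 2/(kappa + 1) = 1 - 2*mu/(L + mu) = (L - mu)/(L + mu) = 162/226 = 0.7168


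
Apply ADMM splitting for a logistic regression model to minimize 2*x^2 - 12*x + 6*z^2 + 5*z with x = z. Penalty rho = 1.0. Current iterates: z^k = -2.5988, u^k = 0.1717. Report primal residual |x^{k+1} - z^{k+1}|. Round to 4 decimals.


ADMM iteration with rho = 1.0, z^k = -2.5988, u^k = 0.1717
Step 1: x-update.
Minimize 2*x^2 - 12*x + (1.0/2)*(x + 2.5988 + 0.1717)^2
FOC: (2*2 + 1.0)*x = 12 + 1.0*(-2.5988 - 0.1717)
x^{k+1} = 1.8459
Step 2: z-update.
Minimize 6*z^2 + 5*z + (1.0/2)*(1.8459 - z + 0.1717)^2
FOC: (2*6 + 1.0)*z = -5 + 1.0*(1.8459 + 0.1717)
z^{k+1} = -0.2294
Step 3: u-update.
u^{k+1} = 0.1717 + 1.8459 + 0.2294 = 2.247
Step 4: Primal residual = |1.8459 + 0.2294| = 2.0753


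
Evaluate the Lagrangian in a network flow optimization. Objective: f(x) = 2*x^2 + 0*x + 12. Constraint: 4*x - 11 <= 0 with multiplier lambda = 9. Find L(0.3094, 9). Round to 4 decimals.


Step 1: Evaluate f(x).
f(0.3094) = 2*0.3094^2 + 0*0.3094 + 12 = 12.1915
Step 2: Evaluate g(x).
g(0.3094) = 4*0.3094 - 11 = -9.7624
Step 3: Compute Lagrangian.
L = 12.1915 + 9*-9.7624 = -75.6701


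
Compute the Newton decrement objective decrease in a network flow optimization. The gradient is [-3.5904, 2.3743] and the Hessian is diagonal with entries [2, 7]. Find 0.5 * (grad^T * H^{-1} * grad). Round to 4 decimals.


Step 1: H is diagonal, so H^(-1) * g = [-1.7952, 0.3392].
Step 2: g^T H^(-1) g = sum_i g_i^2 / H_ii
  = (-3.5904)^2/2 + (2.3743)^2/7
  = 6.4455 + 0.8053 = 7.2508
Step 3: Objective decrease = 0.5 * g^T H^(-1) g = 3.6254


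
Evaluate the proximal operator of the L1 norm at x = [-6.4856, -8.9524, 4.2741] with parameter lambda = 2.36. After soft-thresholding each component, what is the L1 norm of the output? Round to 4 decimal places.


Soft-thresholding with lambda = 2.36:
prox(-6.4856) = sign(-6.4856)*max(|-6.4856| - 2.36, 0) = -4.1256
prox(-8.9524) = sign(-8.9524)*max(|-8.9524| - 2.36, 0) = -6.5924
prox(4.2741) = sign(4.2741)*max(|4.2741| - 2.36, 0) = 1.9141
prox(x) = [-4.1256, -6.5924, 1.9141]
||prox(x)||_1 = 4.1256 + 6.5924 + 1.9141 = 12.6321


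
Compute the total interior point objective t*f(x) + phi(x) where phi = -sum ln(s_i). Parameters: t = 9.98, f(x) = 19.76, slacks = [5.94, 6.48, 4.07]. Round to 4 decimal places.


Step 1: Compute log-barrier.
ln values: [1.7817, 1.8687, 1.4036]
phi = -(1.7817 + 1.8687 + 1.4036) = -5.0541
Step 2: Compute augmented objective.
t*f(x) = 9.98*19.76 = 197.2048
Total = 197.2048 - 5.0541 = 192.1507


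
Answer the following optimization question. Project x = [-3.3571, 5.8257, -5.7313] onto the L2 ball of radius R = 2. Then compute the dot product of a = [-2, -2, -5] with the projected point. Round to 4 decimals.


Step 1: Compute ||x|| (intermediates to 6 decimals).
||x|| = sqrt((-3.3571)^2 + 5.8257^2 + (-5.7313)^2) = 8.83497
Step 2: Project.
Since ||x|| > R, scale = R/||x|| = 2/8.83497 = 0.226373, proj(x) = scale * x
proj(x) = [-0.759957, 1.318781, -1.297412]
Step 3: Dot product.
a^T * proj(x) = -2*(-0.759957) - 2*1.318781 - 5*(-1.297412) = 5.3694


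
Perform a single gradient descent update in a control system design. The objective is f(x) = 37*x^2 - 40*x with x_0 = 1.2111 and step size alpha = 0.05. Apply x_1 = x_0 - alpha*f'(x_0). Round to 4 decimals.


We compute the gradient at x_0 and apply the update.
f'(x) = 74*x - 40
f'(1.2111) = 74*1.2111 - 40 = 49.6214
x_1 = 1.2111 - 0.05*49.6214 = -1.27


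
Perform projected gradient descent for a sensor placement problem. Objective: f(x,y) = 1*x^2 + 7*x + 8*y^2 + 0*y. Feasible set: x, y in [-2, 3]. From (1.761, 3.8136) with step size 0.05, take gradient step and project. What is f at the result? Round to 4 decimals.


Step 1: Compute gradient at (1.761, 3.8136).
grad_x = 2*1*1.761 + 7 = 10.522
grad_y = 2*8*3.8136 + 0 = 61.0176
Step 2: Gradient step.
x_raw = 1.761 - 0.05*10.522 = 1.2349
y_raw = 3.8136 - 0.05*61.0176 = 0.7627
Step 3: Project onto [-2, 3].
x_proj = clip(1.2349) = 1.2349
y_proj = clip(0.7627) = 0.7627
Step 4: Evaluate f.
f(1.2349, 0.7627) = 14.8232


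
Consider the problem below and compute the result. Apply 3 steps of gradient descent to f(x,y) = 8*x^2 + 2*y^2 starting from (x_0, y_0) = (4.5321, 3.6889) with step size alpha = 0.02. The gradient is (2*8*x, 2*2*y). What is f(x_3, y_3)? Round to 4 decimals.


Gradient descent on f(x,y) = 8*x^2 + 2*y^2.
Starting point: (4.5321, 3.6889), alpha = 0.02
Step 1: grad_x = 2*8*4.5321 = 72.5136, grad_y = 2*2*3.6889 = 14.7556
  x_1 = 4.5321 - 0.02*72.5136 = 3.0818
  y_1 = 3.6889 - 0.02*14.7556 = 3.3938
Step 2: grad_x = 2*8*3.0818 = 49.3092, grad_y = 2*2*3.3938 = 13.5752
  x_2 = 3.0818 - 0.02*49.3092 = 2.0956
  y_2 = 3.3938 - 0.02*13.5752 = 3.1223
Step 3: grad_x = 2*8*2.0956 = 33.5303, grad_y = 2*2*3.1223 = 12.4891
  x_3 = 2.0956 - 0.02*33.5303 = 1.425
  y_3 = 3.1223 - 0.02*12.4891 = 2.8725
f(1.425, 2.8725) = 8*1.425^2 + 2*2.8725^2 = 32.7484


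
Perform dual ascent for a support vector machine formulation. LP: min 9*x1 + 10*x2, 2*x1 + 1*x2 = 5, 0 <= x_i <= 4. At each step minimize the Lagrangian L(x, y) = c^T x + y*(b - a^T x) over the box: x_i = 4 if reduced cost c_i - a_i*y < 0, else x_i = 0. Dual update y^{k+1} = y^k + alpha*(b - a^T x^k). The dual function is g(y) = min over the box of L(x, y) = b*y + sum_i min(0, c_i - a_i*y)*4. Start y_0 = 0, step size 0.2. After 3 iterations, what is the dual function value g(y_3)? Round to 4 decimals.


Dual ascent for LP: min 9*x1 + 10*x2, 2*x1 + 1*x2 = 5, 0 <= x_i <= 4
Step 1: y^k = 0.0, reduced costs: (9.0, 10.0)
  x^k = (0.0, 0.0), subgradient = b - a^T x = 5.0
  y^{k+1} = 0.0 + 0.2*5.0 = 1.0
Step 2: y^k = 1.0, reduced costs: (7.0, 9.0)
  x^k = (0.0, 0.0), subgradient = b - a^T x = 5.0
  y^{k+1} = 1.0 + 0.2*5.0 = 2.0
Step 3: y^k = 2.0, reduced costs: (5.0, 8.0)
  x^k = (0.0, 0.0), subgradient = b - a^T x = 5.0
  y^{k+1} = 2.0 + 0.2*5.0 = 3.0
Dual objective at y_3 = 3.0: reduced costs (3.0, 7.0), box minimizer x = (0.0, 0.0)
g(y_3) = b*y + (c1 - a1*y)*x1 + (c2 - a2*y)*x2 = 5*3.0 + 3.0*0.0 + 7.0*0.0 = 15.0 + 0.0 + 0.0 = 15.0


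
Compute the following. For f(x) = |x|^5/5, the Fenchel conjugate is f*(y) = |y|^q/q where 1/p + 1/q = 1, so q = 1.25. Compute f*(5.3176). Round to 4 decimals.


The conjugate exponent q satisfies 1/p + 1/q = 1.
p = 5, so q = 5/(5 - 1) = 1.25
|y|^q = 5.3176^1.25 = 8.075
f*(5.3176) = 8.075 / 1.25 = 6.46


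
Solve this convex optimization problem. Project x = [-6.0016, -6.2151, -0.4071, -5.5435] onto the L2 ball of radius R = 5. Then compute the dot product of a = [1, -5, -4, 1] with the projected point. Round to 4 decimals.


Step 1: Compute ||x|| (intermediates to 6 decimals).
||x|| = sqrt((-6.0016)^2 + (-6.2151)^2 + (-0.4071)^2 + (-5.5435)^2) = 10.273402
Step 2: Project.
Since ||x|| > R, scale = R/||x|| = 5/10.273402 = 0.486694, proj(x) = scale * x
proj(x) = [-2.920943, -3.024852, -0.198133, -2.697988]
Step 3: Dot product.
a^T * proj(x) = 1*(-2.920943) - 5*(-3.024852) - 4*(-0.198133) + 1*(-2.697988) = 10.2979


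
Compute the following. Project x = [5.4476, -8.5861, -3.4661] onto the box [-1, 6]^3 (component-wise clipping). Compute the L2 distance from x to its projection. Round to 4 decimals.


Project each component onto [-1, 6].
clip(5.4476) = 5.4476, clip(-8.5861) = -1.0, clip(-3.4661) = -1.0
Projection = [5.4476, -1.0, -1.0]
Squared diffs: [0.0, 57.5489, 6.0816]
Distance = sqrt(63.6305) = 7.9769


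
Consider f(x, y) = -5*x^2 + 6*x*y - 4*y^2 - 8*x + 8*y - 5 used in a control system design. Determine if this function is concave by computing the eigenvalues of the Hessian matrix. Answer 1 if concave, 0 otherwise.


The Hessian of f(x,y) = -5*x^2 + 6*x*y - 4*y^2 - 8*x + 8*y - 5 is:
H = [[-10, 6], [6, -8]]
Trace = -10 - 8 = -18
Determinant = -10*-8 - (6)^2 = 44
Discriminant = (-18)^2 - 4*44 = 148.0
Eigenvalues: lambda_1 = -15.0828, lambda_2 = -2.9172
The function is concave.

1


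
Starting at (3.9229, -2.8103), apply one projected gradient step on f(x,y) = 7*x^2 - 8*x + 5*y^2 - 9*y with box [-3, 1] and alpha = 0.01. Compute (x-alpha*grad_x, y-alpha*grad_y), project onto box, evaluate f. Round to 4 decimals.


Step 1: Compute gradient at (3.9229, -2.8103).
grad_x = 2*7*3.9229 - 8 = 46.9206
grad_y = 2*5*-2.8103 - 9 = -37.103
Step 2: Gradient step.
x_raw = 3.9229 - 0.01*46.9206 = 3.4537
y_raw = -2.8103 - 0.01*-37.103 = -2.4393
Step 3: Project onto [-3, 1].
x_proj = clip(3.4537) = 1.0
y_proj = clip(-2.4393) = -2.4393
Step 4: Evaluate f.
f(1.0, -2.4393) = 50.7036


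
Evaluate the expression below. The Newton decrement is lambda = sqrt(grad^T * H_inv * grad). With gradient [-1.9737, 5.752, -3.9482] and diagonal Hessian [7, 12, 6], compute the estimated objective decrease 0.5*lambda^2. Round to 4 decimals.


Step 1: H is diagonal, so H^(-1) * g = [-0.282, 0.4793, -0.658].
Step 2: g^T H^(-1) g = sum_i g_i^2 / H_ii
  = (-1.9737)^2/7 + (5.752)^2/12 + (-3.9482)^2/6
  = 0.5565 + 2.7571 + 2.598 = 5.9117
Step 3: Objective decrease = 0.5 * g^T H^(-1) g = 2.9558


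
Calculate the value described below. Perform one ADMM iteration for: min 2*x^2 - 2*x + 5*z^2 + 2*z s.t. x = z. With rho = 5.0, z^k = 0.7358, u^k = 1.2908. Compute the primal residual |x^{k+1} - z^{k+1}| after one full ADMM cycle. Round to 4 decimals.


ADMM iteration with rho = 5.0, z^k = 0.7358, u^k = 1.2908
Step 1: x-update.
Minimize 2*x^2 - 2*x + (5.0/2)*(x - 0.7358 + 1.2908)^2
FOC: (2*2 + 5.0)*x = 2 + 5.0*(0.7358 - 1.2908)
x^{k+1} = -0.0861
Step 2: z-update.
Minimize 5*z^2 + 2*z + (5.0/2)*(-0.0861 - z + 1.2908)^2
FOC: (2*5 + 5.0)*z = -2 + 5.0*(-0.0861 + 1.2908)
z^{k+1} = 0.2682
Step 3: u-update.
u^{k+1} = 1.2908 - 0.0861 - 0.2682 = 0.9365
Step 4: Primal residual = |-0.0861 - 0.2682| = 0.3543
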